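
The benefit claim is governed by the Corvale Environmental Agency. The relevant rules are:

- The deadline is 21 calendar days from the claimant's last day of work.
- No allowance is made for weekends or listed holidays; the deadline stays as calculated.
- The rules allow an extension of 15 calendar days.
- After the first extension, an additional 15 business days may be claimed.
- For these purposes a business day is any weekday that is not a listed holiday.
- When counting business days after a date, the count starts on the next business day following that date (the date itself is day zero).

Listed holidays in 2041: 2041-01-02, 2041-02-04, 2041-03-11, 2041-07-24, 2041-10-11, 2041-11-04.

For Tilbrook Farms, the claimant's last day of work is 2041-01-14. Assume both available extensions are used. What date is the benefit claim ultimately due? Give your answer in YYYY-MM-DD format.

2041-03-13

From 2041-01-14, 21 calendar days later is 2041-02-04.
2041-02-04 is a Monday; no weekend or holiday adjustment applies.
Applying the 15-calendar-day extension: 2041-02-04 + 15 days = 2041-02-19.
2041-02-19 is a Tuesday; no weekend or holiday adjustment applies.
Applying the 15-business-day extension: 15 business days after 2041-02-19 is 2041-03-13.
2041-03-13 is a Wednesday; no weekend or holiday adjustment applies.
Deadline: 2041-03-13.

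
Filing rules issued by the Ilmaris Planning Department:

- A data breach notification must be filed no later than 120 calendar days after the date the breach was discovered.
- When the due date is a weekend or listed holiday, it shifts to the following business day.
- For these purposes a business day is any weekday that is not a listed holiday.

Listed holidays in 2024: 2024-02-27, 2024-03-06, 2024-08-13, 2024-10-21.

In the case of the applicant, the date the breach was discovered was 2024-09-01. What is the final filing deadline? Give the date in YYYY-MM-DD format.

120 calendar days after 2024-09-01 is 2024-12-30.
2024-12-30 is a Monday and not a listed holiday, so it stands.
So the filing is due 2024-12-30.

2024-12-30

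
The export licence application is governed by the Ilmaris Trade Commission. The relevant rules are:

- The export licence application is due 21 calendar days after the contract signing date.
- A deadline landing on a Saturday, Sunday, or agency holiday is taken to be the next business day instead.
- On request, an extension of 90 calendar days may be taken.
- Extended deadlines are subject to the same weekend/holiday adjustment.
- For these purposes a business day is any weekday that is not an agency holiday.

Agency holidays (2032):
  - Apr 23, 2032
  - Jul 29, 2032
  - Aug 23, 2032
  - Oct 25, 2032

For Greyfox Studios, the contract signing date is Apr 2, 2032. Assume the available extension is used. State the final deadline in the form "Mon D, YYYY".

Jul 26, 2032

From Apr 2, 2032, 21 calendar days later is Apr 23, 2032.
Apr 23, 2032 is a listed holiday; the next business day is Apr 26, 2032 (Monday).
Add the 90 calendar-day extension to Apr 26, 2032: Jul 25, 2032.
Jul 25, 2032 is a Sunday; the next business day is Jul 26, 2032 (Monday).
The final due date is Jul 26, 2032.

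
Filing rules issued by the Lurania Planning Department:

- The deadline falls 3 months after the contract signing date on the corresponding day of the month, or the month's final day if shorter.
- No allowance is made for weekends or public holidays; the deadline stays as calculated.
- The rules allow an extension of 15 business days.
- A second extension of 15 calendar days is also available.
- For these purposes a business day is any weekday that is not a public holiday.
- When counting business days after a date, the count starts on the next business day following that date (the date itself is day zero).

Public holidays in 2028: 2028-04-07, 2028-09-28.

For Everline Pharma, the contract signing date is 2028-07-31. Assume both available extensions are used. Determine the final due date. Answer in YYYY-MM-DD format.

Moving 3 months forward from 2028-07-31 on the corresponding day gives 2028-10-31.
2028-10-31 is a Tuesday; no weekend or holiday adjustment applies.
Counting 15 further business days from 2028-10-31 reaches 2028-11-21.
No adjustment is made for weekends or holidays, so 2028-11-21 stands.
Add the 15 calendar-day extension to 2028-11-21: 2028-12-06.
2028-12-06 is a Wednesday; no weekend or holiday adjustment applies.
Deadline: 2028-12-06.

2028-12-06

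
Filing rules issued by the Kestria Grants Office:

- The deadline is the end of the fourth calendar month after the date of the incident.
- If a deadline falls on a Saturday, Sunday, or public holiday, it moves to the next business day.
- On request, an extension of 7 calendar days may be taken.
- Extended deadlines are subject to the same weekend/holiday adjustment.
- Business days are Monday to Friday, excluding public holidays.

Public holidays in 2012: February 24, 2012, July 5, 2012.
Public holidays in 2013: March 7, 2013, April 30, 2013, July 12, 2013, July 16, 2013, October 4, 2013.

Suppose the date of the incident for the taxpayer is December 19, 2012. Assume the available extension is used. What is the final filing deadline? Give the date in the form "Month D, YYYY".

May 8, 2013

4 months after December 19, 2012 falls in April 2013; the last day of that month is April 30, 2013.
April 30, 2013 falls on a listed holiday. Rolling to the next business day gives May 1, 2013, a Wednesday.
The 7-calendar-day extension moves the deadline from May 1, 2013 to May 8, 2013.
May 8, 2013 falls on a Wednesday, which is a business day, so no adjustment is needed.
So the filing is due May 8, 2013.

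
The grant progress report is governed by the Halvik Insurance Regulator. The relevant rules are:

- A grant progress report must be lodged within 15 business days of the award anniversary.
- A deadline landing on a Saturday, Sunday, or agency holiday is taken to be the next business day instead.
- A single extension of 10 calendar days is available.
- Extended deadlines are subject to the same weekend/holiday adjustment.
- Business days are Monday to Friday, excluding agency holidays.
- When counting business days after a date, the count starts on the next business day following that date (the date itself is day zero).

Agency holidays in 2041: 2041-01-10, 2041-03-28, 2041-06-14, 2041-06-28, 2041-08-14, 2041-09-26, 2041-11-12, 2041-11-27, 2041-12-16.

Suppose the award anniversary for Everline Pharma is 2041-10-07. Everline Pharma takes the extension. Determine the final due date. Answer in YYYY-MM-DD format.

2041-11-07

Starting the day after 2041-10-07 and counting 15 business days lands on 2041-10-28.
2041-10-28 (Monday) is already a business day.
Applying the 10-calendar-day extension: 2041-10-28 + 10 days = 2041-11-07.
2041-11-07 (Thursday) is already a business day.
Final deadline: 2041-11-07.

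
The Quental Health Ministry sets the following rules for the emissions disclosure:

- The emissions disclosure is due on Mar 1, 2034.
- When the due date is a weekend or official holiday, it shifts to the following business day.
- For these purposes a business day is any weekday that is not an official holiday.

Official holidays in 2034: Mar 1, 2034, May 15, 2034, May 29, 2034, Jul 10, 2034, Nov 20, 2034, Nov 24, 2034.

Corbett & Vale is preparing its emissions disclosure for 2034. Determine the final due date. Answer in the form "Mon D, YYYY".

Start from the fixed due date, Mar 1, 2034.
Mar 1, 2034 is a listed holiday; the next business day is Mar 2, 2034 (Thursday).
Deadline: Mar 2, 2034.

Mar 2, 2034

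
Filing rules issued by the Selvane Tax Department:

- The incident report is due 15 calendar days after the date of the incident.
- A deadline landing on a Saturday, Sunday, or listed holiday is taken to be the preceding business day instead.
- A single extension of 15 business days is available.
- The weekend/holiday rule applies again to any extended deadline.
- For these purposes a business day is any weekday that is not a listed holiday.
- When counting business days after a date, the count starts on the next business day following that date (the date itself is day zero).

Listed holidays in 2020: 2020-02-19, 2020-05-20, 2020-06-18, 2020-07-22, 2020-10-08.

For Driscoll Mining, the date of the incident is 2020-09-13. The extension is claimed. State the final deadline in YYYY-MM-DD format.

2020-10-20

Adding 15 calendar days to 2020-09-13 gives 2020-09-28.
2020-09-28 falls on a Monday, which is a business day, so no adjustment is needed.
Applying the 15-business-day extension: 15 business days after 2020-09-28 is 2020-10-20.
2020-10-20 is a Tuesday and not a listed holiday, so it stands.
Final deadline: 2020-10-20.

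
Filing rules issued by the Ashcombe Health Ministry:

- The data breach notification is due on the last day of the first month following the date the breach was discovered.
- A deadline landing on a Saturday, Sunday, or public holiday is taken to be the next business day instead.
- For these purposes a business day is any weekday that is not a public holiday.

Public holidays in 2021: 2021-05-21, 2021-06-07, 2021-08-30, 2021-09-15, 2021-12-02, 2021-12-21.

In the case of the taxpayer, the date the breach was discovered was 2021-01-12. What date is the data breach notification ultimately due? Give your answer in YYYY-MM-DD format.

1 month after 2021-01-12 falls in February 2021; the last day of that month is 2021-02-28.
2021-02-28 is a Sunday, so it moves to the next business day, 2021-03-01 (Monday).
Final deadline: 2021-03-01.

2021-03-01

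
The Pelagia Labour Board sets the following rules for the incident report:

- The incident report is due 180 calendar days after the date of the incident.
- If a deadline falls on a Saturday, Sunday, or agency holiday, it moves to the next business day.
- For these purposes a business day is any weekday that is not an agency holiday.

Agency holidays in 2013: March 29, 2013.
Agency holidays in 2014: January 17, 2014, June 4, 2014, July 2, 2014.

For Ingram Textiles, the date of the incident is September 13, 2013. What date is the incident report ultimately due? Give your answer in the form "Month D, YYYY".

180 calendar days after September 13, 2013 is March 12, 2014.
Since March 12, 2014 is a Wednesday and not a holiday, the date is unchanged.
Deadline: March 12, 2014.

March 12, 2014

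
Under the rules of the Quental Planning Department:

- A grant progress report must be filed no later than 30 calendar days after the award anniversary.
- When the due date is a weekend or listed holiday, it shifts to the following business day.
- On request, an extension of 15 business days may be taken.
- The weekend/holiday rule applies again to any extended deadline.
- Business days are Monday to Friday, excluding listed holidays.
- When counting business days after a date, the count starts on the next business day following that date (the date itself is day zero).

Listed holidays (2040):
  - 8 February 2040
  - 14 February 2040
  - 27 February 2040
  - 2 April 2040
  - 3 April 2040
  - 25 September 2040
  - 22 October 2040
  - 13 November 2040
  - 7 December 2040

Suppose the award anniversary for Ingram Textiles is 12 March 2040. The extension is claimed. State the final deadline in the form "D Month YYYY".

30 calendar days after 12 March 2040 is 11 April 2040.
11 April 2040 falls on a Wednesday, which is a business day, so no adjustment is needed.
Counting 15 further business days from 11 April 2040 reaches 2 May 2040.
Since 2 May 2040 is a Wednesday and not a holiday, the date is unchanged.
Deadline: 2 May 2040.

2 May 2040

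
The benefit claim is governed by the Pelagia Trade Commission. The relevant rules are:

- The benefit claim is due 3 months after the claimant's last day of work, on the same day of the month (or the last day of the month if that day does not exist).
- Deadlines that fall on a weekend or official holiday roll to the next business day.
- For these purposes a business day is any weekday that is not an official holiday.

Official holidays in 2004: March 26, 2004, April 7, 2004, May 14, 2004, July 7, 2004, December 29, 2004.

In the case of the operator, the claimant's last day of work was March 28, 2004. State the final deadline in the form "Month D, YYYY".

June 28, 2004

3 months from March 28, 2004 is June 28, 2004.
June 28, 2004 is a Monday and not a listed holiday, so it stands.
The final due date is June 28, 2004.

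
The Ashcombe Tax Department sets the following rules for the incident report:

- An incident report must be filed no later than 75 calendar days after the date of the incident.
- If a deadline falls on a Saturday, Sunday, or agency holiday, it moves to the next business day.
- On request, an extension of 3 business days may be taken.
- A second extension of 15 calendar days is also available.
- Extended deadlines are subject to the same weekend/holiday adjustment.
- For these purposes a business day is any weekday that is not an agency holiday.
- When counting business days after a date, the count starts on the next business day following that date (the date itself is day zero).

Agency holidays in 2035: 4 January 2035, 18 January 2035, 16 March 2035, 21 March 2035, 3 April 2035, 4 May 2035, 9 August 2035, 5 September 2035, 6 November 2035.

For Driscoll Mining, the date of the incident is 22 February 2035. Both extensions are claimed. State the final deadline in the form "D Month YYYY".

75 calendar days after 22 February 2035 is 8 May 2035.
8 May 2035 falls on a Tuesday, which is a business day, so no adjustment is needed.
Applying the 3-business-day extension: 3 business days after 8 May 2035 is 11 May 2035.
11 May 2035 falls on a Friday, which is a business day, so no adjustment is needed.
With the 15-day extension, 11 May 2035 becomes 26 May 2035.
26 May 2035 is a Saturday; the next business day is 28 May 2035 (Monday).
The final due date is 28 May 2035.

28 May 2035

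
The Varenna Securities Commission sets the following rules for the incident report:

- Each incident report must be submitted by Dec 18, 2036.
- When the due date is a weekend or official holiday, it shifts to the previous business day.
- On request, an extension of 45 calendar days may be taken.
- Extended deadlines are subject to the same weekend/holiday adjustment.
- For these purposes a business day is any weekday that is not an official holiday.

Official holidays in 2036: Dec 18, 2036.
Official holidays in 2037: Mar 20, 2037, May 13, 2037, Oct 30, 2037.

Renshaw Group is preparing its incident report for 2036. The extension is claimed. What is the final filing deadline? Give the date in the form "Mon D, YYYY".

Jan 30, 2037

The statutory due date is Dec 18, 2036.
Because Dec 18, 2036 is a listed holiday, the deadline becomes Dec 17, 2036 (Wednesday).
With the 45-day extension, Dec 17, 2036 becomes Jan 31, 2037.
Because Jan 31, 2037 is a Saturday, the deadline becomes Jan 30, 2037 (Friday).
Final deadline: Jan 30, 2037.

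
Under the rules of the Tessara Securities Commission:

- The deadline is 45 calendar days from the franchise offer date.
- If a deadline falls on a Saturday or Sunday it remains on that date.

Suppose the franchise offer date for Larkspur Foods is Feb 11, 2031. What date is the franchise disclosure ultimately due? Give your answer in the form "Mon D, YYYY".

Adding 45 calendar days to Feb 11, 2031 gives Mar 28, 2031.
Mar 28, 2031 is a Friday; no weekend or holiday adjustment applies.
The final due date is Mar 28, 2031.

Mar 28, 2031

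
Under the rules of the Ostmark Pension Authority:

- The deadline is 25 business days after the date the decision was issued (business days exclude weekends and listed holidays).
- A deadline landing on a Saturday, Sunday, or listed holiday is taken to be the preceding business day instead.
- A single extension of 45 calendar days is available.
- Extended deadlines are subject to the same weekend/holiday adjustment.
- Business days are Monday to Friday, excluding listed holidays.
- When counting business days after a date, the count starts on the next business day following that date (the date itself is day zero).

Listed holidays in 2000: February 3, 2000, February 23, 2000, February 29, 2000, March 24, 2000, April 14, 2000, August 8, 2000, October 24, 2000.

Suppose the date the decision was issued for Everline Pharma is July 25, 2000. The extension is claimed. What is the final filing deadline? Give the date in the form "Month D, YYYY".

Starting the day after July 25, 2000 and counting 25 business days lands on August 30, 2000.
August 30, 2000 falls on a Wednesday, which is a business day, so no adjustment is needed.
With the 45-day extension, August 30, 2000 becomes October 14, 2000.
October 14, 2000 falls on a Saturday. Rolling to the preceding business day gives October 13, 2000, a Friday.
Deadline: October 13, 2000.

October 13, 2000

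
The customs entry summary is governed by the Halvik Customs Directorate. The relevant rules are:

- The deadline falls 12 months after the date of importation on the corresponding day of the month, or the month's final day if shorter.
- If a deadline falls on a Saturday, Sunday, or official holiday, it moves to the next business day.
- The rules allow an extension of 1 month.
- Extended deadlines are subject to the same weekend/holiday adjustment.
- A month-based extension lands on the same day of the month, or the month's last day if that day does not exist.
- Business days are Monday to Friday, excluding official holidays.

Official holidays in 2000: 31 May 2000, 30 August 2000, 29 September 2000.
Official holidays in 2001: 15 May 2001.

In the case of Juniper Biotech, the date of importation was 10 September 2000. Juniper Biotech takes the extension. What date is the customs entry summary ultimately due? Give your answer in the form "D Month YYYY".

10 October 2001

12 months after 10 September 2000, on the same day of the month, is 10 September 2001.
10 September 2001 (Monday) is already a business day.
The 1 month extension carries 10 September 2001 to 10 October 2001.
10 October 2001 falls on a Wednesday, which is a business day, so no adjustment is needed.
The final due date is 10 October 2001.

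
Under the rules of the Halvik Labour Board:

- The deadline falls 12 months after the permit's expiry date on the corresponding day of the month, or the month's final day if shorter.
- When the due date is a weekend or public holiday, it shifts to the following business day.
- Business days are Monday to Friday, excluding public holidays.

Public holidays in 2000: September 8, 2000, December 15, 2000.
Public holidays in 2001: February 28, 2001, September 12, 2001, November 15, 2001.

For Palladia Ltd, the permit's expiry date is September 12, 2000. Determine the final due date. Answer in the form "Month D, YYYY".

Moving 12 months forward from September 12, 2000 on the corresponding day gives September 12, 2001.
September 12, 2001 is a listed holiday, so it moves to the next business day, September 13, 2001 (Thursday).
Final deadline: September 13, 2001.

September 13, 2001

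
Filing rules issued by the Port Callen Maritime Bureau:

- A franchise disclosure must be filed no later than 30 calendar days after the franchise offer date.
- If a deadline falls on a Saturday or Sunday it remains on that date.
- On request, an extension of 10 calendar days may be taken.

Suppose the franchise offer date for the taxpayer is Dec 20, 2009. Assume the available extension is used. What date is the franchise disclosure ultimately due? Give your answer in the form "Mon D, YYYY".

Jan 29, 2010

Trigger date Dec 20, 2009 + 30 calendar days = Jan 19, 2010.
No adjustment is made for weekends or holidays, so Jan 19, 2010 stands.
Add the 10 calendar-day extension to Jan 19, 2010: Jan 29, 2010.
Jan 29, 2010 is a Friday; no weekend or holiday adjustment applies.
So the filing is due Jan 29, 2010.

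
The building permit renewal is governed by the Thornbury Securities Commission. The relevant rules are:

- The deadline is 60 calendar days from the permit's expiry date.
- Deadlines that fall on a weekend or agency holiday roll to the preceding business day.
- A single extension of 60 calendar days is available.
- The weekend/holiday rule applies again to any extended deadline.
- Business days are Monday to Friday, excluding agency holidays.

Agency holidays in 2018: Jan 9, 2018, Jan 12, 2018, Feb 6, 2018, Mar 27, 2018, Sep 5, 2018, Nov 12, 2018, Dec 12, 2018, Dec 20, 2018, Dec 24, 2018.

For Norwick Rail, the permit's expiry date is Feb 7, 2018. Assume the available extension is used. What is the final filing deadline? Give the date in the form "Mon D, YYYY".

Jun 5, 2018

From Feb 7, 2018, 60 calendar days later is Apr 8, 2018.
Apr 8, 2018 is a Sunday; the preceding business day is Apr 6, 2018 (Friday).
Add the 60 calendar-day extension to Apr 6, 2018: Jun 5, 2018.
Since Jun 5, 2018 is a Tuesday and not a holiday, the date is unchanged.
Deadline: Jun 5, 2018.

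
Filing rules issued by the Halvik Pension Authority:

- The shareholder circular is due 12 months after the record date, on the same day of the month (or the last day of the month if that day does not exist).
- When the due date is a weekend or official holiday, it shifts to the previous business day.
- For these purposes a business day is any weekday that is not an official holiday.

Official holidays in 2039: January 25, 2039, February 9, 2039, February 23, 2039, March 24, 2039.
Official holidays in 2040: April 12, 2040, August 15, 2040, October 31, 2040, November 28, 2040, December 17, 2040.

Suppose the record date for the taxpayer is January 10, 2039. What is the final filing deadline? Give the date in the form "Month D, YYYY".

January 10, 2040

12 months after January 10, 2039, on the same day of the month, is January 10, 2040.
January 10, 2040 falls on a Tuesday, which is a business day, so no adjustment is needed.
Final deadline: January 10, 2040.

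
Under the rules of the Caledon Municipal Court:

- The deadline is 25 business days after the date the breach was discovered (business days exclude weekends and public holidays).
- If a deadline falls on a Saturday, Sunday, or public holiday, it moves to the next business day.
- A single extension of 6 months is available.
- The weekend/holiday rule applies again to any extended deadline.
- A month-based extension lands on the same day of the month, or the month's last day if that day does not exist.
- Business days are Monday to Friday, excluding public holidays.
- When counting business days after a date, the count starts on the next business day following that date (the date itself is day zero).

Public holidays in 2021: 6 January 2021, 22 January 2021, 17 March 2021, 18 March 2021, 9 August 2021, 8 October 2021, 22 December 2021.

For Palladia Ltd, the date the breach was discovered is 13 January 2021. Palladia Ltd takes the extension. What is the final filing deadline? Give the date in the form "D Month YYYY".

25 business days after 13 January 2021, excluding weekends and holidays, is 18 February 2021.
18 February 2021 is a Thursday and not a listed holiday, so it stands.
Applying the 6 months extension: 6 months after 18 February 2021 is 18 August 2021.
Since 18 August 2021 is a Wednesday and not a holiday, the date is unchanged.
Final deadline: 18 August 2021.

18 August 2021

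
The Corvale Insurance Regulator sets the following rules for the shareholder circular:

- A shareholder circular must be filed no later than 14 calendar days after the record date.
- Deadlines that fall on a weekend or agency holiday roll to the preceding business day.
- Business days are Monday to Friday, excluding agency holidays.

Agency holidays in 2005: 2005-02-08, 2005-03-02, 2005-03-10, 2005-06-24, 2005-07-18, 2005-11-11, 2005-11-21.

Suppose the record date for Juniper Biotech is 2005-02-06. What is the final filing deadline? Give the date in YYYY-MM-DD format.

14 calendar days after 2005-02-06 is 2005-02-20.
2005-02-20 is a Sunday; the preceding business day is 2005-02-18 (Friday).
Deadline: 2005-02-18.

2005-02-18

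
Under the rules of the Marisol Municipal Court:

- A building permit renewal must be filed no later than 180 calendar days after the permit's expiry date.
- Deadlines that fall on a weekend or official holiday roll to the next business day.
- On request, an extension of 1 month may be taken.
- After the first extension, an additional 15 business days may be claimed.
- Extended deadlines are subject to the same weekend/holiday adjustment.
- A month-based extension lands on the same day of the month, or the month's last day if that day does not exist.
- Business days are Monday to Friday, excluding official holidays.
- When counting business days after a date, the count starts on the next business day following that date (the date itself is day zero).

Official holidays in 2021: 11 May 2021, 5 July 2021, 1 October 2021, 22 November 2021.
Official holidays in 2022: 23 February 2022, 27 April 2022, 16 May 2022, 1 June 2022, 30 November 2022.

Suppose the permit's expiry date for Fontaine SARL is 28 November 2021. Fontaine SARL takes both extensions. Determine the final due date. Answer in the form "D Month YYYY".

18 July 2022

Trigger date 28 November 2021 + 180 calendar days = 27 May 2022.
Since 27 May 2022 is a Friday and not a holiday, the date is unchanged.
Add 1 month to 27 May 2022: 27 June 2022.
27 June 2022 (Monday) is already a business day.
Counting 15 further business days from 27 June 2022 reaches 18 July 2022.
18 July 2022 (Monday) is already a business day.
Final deadline: 18 July 2022.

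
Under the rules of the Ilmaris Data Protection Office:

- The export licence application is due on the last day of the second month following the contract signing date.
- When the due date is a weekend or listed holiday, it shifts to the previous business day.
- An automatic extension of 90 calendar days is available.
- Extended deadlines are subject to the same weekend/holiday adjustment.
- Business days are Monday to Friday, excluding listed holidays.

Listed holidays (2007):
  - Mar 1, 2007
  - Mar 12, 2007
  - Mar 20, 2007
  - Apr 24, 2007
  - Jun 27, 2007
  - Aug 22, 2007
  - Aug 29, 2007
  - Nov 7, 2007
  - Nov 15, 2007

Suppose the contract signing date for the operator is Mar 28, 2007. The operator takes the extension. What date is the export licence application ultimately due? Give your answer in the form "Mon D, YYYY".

Aug 28, 2007

2 months after Mar 28, 2007 falls in May 2007; the last day of that month is May 31, 2007.
May 31, 2007 falls on a Thursday, which is a business day, so no adjustment is needed.
Add the 90 calendar-day extension to May 31, 2007: Aug 29, 2007.
Aug 29, 2007 is a listed holiday, so it moves to the preceding business day, Aug 28, 2007 (Tuesday).
Deadline: Aug 28, 2007.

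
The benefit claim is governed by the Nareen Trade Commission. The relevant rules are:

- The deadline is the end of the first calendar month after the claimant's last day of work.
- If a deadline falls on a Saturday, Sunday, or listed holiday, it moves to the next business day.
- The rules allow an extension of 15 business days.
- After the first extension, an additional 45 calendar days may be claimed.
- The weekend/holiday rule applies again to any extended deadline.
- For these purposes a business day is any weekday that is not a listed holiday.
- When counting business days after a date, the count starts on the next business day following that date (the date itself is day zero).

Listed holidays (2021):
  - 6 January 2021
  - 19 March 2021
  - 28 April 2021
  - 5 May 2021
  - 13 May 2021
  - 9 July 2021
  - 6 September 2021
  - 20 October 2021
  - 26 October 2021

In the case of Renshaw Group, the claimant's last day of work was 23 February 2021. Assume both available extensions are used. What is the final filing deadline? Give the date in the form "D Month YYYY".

7 June 2021

The first month after 23 February 2021 is March 2021, whose last day is 31 March 2021.
31 March 2021 (Wednesday) is already a business day.
The 15-business-day extension runs from 31 March 2021 to 21 April 2021.
21 April 2021 is a Wednesday and not a listed holiday, so it stands.
The 45-calendar-day extension moves the deadline from 21 April 2021 to 5 June 2021.
5 June 2021 is a Saturday, so it moves to the next business day, 7 June 2021 (Monday).
Deadline: 7 June 2021.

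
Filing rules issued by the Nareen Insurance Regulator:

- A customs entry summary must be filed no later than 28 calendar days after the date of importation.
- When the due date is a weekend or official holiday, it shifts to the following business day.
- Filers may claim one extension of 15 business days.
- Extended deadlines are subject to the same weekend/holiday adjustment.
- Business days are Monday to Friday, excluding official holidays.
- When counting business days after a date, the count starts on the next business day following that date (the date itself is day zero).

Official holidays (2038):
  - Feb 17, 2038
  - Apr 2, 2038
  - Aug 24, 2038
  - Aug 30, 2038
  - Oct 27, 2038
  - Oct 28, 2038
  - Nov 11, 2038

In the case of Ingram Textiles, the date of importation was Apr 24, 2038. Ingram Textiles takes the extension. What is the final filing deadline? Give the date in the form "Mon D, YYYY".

Trigger date Apr 24, 2038 + 28 calendar days = May 22, 2038.
May 22, 2038 is a Saturday; the next business day is May 24, 2038 (Monday).
Counting 15 further business days from May 24, 2038 reaches Jun 14, 2038.
Jun 14, 2038 is a Monday and not a listed holiday, so it stands.
The final due date is Jun 14, 2038.

Jun 14, 2038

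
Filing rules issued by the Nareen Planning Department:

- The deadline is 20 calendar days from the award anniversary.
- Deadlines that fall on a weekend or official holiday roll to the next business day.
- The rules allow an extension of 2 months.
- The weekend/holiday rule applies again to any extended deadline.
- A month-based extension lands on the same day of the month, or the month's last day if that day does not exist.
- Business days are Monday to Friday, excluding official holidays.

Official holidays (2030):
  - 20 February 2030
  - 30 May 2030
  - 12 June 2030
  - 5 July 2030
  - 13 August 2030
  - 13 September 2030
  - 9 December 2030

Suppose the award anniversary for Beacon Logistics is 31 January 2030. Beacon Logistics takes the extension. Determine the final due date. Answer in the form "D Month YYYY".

From 31 January 2030, 20 calendar days later is 20 February 2030.
20 February 2030 falls on a listed holiday. Rolling to the next business day gives 21 February 2030, a Thursday.
Applying the 2 months extension: 2 months after 21 February 2030 is 21 April 2030.
21 April 2030 is a Sunday; the next business day is 22 April 2030 (Monday).
Deadline: 22 April 2030.

22 April 2030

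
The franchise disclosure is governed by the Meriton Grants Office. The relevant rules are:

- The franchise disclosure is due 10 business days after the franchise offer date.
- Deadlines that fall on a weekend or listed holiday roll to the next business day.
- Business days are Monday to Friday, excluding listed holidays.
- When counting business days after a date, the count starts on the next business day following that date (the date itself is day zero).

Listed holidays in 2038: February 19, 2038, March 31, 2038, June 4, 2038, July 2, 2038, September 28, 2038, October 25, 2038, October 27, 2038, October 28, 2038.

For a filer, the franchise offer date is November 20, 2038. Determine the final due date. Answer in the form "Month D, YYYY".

December 3, 2038

Starting the day after November 20, 2038 and counting 10 business days lands on December 3, 2038.
Since December 3, 2038 is a Friday and not a holiday, the date is unchanged.
The final due date is December 3, 2038.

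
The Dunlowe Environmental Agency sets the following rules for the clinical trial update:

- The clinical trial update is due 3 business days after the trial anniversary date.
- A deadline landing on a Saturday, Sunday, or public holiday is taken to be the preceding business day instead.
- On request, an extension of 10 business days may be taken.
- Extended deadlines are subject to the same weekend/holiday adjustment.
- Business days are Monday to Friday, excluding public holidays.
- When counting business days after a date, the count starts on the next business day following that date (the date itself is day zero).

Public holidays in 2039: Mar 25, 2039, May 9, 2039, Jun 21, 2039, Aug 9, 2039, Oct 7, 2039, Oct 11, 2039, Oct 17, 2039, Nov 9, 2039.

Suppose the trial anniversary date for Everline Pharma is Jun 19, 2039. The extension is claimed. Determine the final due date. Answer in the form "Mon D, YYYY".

Jul 7, 2039

Counting 3 business days after Jun 19, 2039 (skipping weekends and listed holidays) reaches Jun 23, 2039.
Jun 23, 2039 is a Thursday and not a listed holiday, so it stands.
Applying the 10-business-day extension: 10 business days after Jun 23, 2039 is Jul 7, 2039.
Jul 7, 2039 (Thursday) is already a business day.
Deadline: Jul 7, 2039.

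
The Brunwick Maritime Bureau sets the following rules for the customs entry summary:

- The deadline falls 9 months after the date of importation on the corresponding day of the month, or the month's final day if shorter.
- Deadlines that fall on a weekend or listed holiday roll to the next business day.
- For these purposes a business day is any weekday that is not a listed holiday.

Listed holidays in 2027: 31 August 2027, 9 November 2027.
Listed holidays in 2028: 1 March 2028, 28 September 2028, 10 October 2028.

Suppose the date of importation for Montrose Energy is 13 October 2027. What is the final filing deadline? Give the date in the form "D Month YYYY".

13 July 2028

9 months after 13 October 2027, on the same day of the month, is 13 July 2028.
Since 13 July 2028 is a Thursday and not a holiday, the date is unchanged.
The final due date is 13 July 2028.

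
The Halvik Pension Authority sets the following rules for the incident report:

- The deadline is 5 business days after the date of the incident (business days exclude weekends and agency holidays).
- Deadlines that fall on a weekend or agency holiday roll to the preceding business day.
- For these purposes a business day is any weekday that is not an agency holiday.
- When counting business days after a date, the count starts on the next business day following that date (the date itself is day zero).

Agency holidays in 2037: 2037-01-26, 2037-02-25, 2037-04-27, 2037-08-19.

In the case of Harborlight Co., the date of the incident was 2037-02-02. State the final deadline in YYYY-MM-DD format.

Counting 5 business days after 2037-02-02 (skipping weekends and listed holidays) reaches 2037-02-09.
2037-02-09 is a Monday and not a listed holiday, so it stands.
Deadline: 2037-02-09.

2037-02-09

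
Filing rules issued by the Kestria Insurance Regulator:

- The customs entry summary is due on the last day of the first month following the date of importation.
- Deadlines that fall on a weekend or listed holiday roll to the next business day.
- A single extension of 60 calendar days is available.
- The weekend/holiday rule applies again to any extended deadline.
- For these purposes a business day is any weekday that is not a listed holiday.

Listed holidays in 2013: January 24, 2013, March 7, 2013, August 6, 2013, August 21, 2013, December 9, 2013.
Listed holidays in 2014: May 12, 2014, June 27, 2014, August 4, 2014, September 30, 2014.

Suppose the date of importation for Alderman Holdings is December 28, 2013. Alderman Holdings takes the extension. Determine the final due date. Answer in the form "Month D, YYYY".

April 1, 2014

1 month after December 28, 2013 is January 2014; that month ends on January 31, 2014.
January 31, 2014 falls on a Friday, which is a business day, so no adjustment is needed.
With the 60-day extension, January 31, 2014 becomes April 1, 2014.
April 1, 2014 falls on a Tuesday, which is a business day, so no adjustment is needed.
Deadline: April 1, 2014.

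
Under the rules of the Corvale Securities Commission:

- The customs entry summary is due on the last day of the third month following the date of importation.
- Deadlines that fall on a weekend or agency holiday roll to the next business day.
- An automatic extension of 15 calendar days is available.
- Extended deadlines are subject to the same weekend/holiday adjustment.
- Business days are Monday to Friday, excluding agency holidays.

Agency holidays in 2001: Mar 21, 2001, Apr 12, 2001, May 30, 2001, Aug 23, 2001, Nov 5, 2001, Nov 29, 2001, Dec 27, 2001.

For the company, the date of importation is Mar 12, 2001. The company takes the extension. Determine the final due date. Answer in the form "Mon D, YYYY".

3 months after Mar 12, 2001 is June 2001; that month ends on Jun 30, 2001.
Jun 30, 2001 falls on a Saturday. Rolling to the next business day gives Jul 2, 2001, a Monday.
Applying the 15-calendar-day extension: Jul 2, 2001 + 15 days = Jul 17, 2001.
Jul 17, 2001 falls on a Tuesday, which is a business day, so no adjustment is needed.
So the filing is due Jul 17, 2001.

Jul 17, 2001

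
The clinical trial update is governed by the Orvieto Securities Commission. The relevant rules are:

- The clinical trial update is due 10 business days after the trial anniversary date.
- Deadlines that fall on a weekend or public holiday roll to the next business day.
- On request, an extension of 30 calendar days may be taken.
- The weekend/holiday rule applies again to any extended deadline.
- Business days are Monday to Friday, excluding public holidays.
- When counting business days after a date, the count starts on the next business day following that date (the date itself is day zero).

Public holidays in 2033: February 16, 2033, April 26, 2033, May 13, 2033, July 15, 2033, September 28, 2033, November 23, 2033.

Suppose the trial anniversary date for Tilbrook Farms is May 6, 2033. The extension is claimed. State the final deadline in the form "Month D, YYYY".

Starting the day after May 6, 2033 and counting 10 business days lands on May 23, 2033.
May 23, 2033 falls on a Monday, which is a business day, so no adjustment is needed.
The 30-calendar-day extension moves the deadline from May 23, 2033 to June 22, 2033.
Since June 22, 2033 is a Wednesday and not a holiday, the date is unchanged.
Deadline: June 22, 2033.

June 22, 2033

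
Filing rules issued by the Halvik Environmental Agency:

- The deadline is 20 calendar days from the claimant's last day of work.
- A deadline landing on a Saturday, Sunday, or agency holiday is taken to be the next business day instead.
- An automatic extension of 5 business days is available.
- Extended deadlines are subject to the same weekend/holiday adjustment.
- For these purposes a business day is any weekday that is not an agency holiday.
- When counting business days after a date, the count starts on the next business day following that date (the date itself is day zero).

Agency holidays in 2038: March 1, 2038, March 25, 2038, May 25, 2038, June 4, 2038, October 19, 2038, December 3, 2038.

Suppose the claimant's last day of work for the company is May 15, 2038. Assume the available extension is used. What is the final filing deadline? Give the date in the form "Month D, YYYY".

June 14, 2038

Adding 20 calendar days to May 15, 2038 gives June 4, 2038.
June 4, 2038 is a listed holiday; the next business day is June 7, 2038 (Monday).
Counting 5 further business days from June 7, 2038 reaches June 14, 2038.
June 14, 2038 falls on a Monday, which is a business day, so no adjustment is needed.
So the filing is due June 14, 2038.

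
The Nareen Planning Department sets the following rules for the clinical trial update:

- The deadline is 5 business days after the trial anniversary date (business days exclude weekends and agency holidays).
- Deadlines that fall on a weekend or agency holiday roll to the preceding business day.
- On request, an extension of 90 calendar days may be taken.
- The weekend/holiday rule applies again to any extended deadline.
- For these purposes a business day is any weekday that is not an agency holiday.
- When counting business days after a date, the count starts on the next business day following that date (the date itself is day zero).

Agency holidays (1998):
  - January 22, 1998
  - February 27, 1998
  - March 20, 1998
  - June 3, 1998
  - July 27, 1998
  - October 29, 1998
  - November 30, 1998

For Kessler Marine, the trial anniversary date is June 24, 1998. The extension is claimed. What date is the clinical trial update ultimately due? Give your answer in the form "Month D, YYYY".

Starting the day after June 24, 1998 and counting 5 business days lands on July 1, 1998.
July 1, 1998 falls on a Wednesday, which is a business day, so no adjustment is needed.
Add the 90 calendar-day extension to July 1, 1998: September 29, 1998.
September 29, 1998 (Tuesday) is already a business day.
Deadline: September 29, 1998.

September 29, 1998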